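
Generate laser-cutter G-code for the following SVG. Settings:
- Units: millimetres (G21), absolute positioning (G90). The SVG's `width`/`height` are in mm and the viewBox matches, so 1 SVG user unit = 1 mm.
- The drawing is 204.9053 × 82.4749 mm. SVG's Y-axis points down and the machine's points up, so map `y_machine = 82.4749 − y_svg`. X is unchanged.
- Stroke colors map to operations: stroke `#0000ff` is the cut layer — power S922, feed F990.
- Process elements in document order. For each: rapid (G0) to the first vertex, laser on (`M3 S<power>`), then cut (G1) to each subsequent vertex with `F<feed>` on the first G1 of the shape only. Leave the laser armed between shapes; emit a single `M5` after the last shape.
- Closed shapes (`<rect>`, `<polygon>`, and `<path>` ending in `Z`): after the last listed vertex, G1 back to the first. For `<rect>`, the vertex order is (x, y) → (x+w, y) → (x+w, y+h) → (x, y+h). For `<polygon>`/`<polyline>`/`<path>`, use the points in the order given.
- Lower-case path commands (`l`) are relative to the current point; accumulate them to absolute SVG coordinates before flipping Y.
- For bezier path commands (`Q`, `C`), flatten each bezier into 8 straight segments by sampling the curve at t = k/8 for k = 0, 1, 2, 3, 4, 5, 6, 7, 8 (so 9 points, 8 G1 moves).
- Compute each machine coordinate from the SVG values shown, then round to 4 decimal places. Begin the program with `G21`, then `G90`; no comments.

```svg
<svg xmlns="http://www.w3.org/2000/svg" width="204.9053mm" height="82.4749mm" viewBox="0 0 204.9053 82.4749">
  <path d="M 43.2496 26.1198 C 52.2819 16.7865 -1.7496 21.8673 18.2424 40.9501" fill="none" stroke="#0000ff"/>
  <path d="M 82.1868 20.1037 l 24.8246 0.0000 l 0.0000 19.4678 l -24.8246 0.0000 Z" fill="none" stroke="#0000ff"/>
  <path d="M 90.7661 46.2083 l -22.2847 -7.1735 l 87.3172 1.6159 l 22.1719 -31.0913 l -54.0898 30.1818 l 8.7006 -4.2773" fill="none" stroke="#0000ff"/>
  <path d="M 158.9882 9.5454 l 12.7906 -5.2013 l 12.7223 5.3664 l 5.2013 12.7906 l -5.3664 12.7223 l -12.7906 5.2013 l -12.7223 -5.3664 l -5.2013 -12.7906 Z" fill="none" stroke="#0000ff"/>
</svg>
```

Since the viewBox matches the mm dimensions, user units are millimetres directly. The only transform is the Y-flip y_m = 82.4749 − y_svg.

Shape 1 is a cubic bezier drawn with `<path>`. Its stroke #0000ff means cut at S922, F990. After flipping Y the toolpath is (43.2496,56.3551) → (43.9483,59.1802) → (40.3414,60.6589) → (34.0351,60.7958) → (26.6361,59.5960) → (19.7509,57.0641) → (14.9858,53.2051) → (13.9475,48.0237) → (18.2424,41.5248).

Shape 2 is a rectangle drawn with `<path>`. Its stroke #0000ff means cut at S922, F990. After flipping Y the toolpath is (82.1868,62.3712) → (107.0114,62.3712) → (107.0114,42.9034) → (82.1868,42.9034) → (82.1868,62.3712), returning to the start.

Shape 3 is a open polyline drawn with `<path>`. Its stroke #0000ff means cut at S922, F990. After flipping Y the toolpath is (90.7661,36.2666) → (68.4814,43.4401) → (155.7986,41.8242) → (177.9705,72.9155) → (123.8807,42.7337) → (132.5813,47.0110).

Shape 4 is a regular polygon drawn with `<path>`. Its stroke #0000ff means cut at S922, F990. After flipping Y the toolpath is (158.9882,72.9295) → (171.7788,78.1308) → (184.5011,72.7644) → (189.7024,59.9738) → (184.3360,47.2515) → (171.5454,42.0502) → (158.8231,47.4166) → (153.6218,60.2072) → (158.9882,72.9295), returning to the start.

G21
G90
G0 X43.2496 Y56.3551
M3 S922
G1 X43.9483 Y59.1802 F990
G1 X40.3414 Y60.6589
G1 X34.0351 Y60.7958
G1 X26.6361 Y59.5960
G1 X19.7509 Y57.0641
G1 X14.9858 Y53.2051
G1 X13.9475 Y48.0237
G1 X18.2424 Y41.5248
G0 X82.1868 Y62.3712
M3 S922
G1 X107.0114 Y62.3712 F990
G1 X107.0114 Y42.9034
G1 X82.1868 Y42.9034
G1 X82.1868 Y62.3712
G0 X90.7661 Y36.2666
M3 S922
G1 X68.4814 Y43.4401 F990
G1 X155.7986 Y41.8242
G1 X177.9705 Y72.9155
G1 X123.8807 Y42.7337
G1 X132.5813 Y47.0110
G0 X158.9882 Y72.9295
M3 S922
G1 X171.7788 Y78.1308 F990
G1 X184.5011 Y72.7644
G1 X189.7024 Y59.9738
G1 X184.3360 Y47.2515
G1 X171.5454 Y42.0502
G1 X158.8231 Y47.4166
G1 X153.6218 Y60.2072
G1 X158.9882 Y72.9295
M5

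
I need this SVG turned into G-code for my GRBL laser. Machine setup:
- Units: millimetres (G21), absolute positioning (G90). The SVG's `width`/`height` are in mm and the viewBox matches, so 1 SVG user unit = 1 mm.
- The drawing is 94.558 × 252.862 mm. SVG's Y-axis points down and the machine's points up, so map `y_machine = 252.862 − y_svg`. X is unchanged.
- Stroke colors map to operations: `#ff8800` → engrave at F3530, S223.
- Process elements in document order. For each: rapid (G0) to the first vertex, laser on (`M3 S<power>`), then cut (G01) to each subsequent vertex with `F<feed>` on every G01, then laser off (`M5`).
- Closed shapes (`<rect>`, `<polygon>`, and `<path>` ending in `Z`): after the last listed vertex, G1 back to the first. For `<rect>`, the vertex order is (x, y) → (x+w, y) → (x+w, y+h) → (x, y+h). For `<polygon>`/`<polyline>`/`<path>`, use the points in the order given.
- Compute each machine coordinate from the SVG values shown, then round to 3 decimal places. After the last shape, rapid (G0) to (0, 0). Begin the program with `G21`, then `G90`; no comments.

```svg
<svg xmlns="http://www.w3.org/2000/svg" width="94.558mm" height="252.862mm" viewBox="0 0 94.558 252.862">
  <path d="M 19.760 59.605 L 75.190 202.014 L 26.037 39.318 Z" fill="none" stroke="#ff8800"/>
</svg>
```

G21
G90
G0 X19.760 Y193.257
M3 S223
G01 X75.190 Y50.848 F3530
G01 X26.037 Y213.544 F3530
G01 X19.760 Y193.257 F3530
M5
G0 X0.000 Y0.000

viewBox `0 0 94.558 252.862` with mm width/height → 1 unit = 1 mm. Flip: y_m = 252.862 − y_svg.

**Shape 1** — `<path>` closed polygon, stroke `#ff8800` → engrave (S223, F3530). Machine vertices: (19.760,193.257) → (75.190,50.848) → (26.037,213.544) → (19.760,193.257). Closed: final G1 returns to the first vertex.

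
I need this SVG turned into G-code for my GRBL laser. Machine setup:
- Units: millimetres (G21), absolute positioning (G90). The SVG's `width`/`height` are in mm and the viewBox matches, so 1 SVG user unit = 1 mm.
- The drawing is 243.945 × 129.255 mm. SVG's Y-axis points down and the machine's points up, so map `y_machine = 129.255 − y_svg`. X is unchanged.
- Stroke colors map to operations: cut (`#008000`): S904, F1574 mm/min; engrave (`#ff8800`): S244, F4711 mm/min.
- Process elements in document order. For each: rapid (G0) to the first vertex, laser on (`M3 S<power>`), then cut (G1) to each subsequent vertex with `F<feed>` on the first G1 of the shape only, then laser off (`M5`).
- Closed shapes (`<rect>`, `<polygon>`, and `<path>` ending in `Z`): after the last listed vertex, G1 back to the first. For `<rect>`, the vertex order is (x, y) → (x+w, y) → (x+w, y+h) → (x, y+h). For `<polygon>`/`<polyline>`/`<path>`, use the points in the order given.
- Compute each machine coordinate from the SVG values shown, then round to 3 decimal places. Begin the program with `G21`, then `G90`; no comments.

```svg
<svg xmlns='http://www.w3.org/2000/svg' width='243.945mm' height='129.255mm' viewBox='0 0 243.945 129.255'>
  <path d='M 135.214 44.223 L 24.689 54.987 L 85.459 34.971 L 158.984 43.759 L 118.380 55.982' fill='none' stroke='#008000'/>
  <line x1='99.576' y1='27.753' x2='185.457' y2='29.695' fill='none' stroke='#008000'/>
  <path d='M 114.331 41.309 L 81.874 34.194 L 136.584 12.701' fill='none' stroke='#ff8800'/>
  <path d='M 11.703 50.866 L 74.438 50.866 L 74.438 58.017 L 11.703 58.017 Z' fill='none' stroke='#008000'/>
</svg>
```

G21
G90
G0 X135.214 Y85.032
M3 S904
G1 X24.689 Y74.268 F1574
G1 X85.459 Y94.284
G1 X158.984 Y85.496
G1 X118.380 Y73.273
M5
G0 X99.576 Y101.502
M3 S904
G1 X185.457 Y99.560 F1574
M5
G0 X114.331 Y87.946
M3 S244
G1 X81.874 Y95.061 F4711
G1 X136.584 Y116.554
M5
G0 X11.703 Y78.389
M3 S904
G1 X74.438 Y78.389 F1574
G1 X74.438 Y71.238
G1 X11.703 Y71.238
G1 X11.703 Y78.389
M5

Since the viewBox matches the mm dimensions, user units are millimetres directly. The only transform is the Y-flip y_m = 129.255 − y_svg.

Shape 1 is a open polyline drawn with `<path>`. Its stroke #008000 means cut at S904, F1574. After flipping Y the toolpath is (135.214,85.032) → (24.689,74.268) → (85.459,94.284) → (158.984,85.496) → (118.380,73.273).

Shape 2 is a line segment drawn with `<line>`. Its stroke #008000 means cut at S904, F1574. After flipping Y the toolpath is (99.576,101.502) → (185.457,99.560).

Shape 3 is a open polyline drawn with `<path>`. Its stroke #ff8800 means engrave at S244, F4711. After flipping Y the toolpath is (114.331,87.946) → (81.874,95.061) → (136.584,116.554).

Shape 4 is a rectangle drawn with `<path>`. Its stroke #008000 means cut at S904, F1574. After flipping Y the toolpath is (11.703,78.389) → (74.438,78.389) → (74.438,71.238) → (11.703,71.238) → (11.703,78.389), returning to the start.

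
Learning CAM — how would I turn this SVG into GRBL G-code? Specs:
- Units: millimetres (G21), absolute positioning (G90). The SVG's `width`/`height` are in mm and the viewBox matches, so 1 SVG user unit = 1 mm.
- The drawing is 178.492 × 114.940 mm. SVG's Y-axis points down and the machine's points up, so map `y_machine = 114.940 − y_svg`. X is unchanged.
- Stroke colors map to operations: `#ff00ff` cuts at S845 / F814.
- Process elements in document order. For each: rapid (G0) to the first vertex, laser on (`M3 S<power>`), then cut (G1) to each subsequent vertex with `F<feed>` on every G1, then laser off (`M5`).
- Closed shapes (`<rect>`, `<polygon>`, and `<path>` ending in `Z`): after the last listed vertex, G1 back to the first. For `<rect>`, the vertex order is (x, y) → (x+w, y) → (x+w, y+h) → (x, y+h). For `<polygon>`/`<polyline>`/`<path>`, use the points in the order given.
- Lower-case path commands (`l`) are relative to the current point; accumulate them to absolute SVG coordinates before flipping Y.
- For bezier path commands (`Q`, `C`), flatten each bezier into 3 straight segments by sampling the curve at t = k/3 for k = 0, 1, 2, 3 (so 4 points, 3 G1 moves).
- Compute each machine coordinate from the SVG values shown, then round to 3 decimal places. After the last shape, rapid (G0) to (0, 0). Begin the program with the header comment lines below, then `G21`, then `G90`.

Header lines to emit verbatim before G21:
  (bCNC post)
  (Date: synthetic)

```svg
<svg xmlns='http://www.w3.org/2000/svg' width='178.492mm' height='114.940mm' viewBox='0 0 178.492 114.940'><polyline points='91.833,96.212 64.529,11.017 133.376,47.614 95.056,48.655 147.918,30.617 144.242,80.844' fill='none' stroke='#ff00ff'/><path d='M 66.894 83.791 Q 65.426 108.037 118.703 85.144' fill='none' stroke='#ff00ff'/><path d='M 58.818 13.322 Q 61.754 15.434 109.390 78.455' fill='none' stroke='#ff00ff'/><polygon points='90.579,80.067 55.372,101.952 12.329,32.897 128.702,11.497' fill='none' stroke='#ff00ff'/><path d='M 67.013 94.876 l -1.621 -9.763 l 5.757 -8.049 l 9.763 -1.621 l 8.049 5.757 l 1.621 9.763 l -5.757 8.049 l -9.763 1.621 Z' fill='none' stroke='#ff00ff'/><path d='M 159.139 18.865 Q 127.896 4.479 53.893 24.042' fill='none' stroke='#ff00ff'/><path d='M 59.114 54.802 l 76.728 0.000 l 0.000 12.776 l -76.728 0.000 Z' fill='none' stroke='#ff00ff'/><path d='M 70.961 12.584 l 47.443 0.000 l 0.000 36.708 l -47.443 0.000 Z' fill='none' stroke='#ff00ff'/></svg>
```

1 u = 1 mm; y_m = 114.940 − y.

[1] `<polyline>` open polyline, #ff00ff→cut S845 F814: (91.833,18.728) → (64.529,103.923) → (133.376,67.326) → (95.056,66.285) → (147.918,84.323) → (144.242,34.096)

[2] `<path>` quadratic bezier, #ff00ff→cut S845 F814: (66.894,31.149) → (71.998,20.223) → (89.268,19.772) → (118.703,29.796)

[3] `<path>` quadratic bezier, #ff00ff→cut S845 F814: (58.818,101.618) → (65.742,93.442) → (82.599,71.731) → (109.390,36.485)

[4] `<polygon>` closed polygon, #ff00ff→cut S845 F814: (90.579,34.873) → (55.372,12.988) → (12.329,82.043) → (128.702,103.443) → (90.579,34.873) (closed)

[5] `<path>` regular polygon, #ff00ff→cut S845 F814: (67.013,20.064) → (65.392,29.827) → (71.149,37.876) → (80.912,39.497) → (88.961,33.740) → (90.582,23.977) → (84.825,15.928) → (75.062,14.307) → (67.013,20.064) (closed)

[6] `<path>` quadratic bezier, #ff00ff→cut S845 F814: (159.139,96.075) → (133.559,101.894) → (98.477,100.168) → (53.893,90.898)

[7] `<path>` rectangle, #ff00ff→cut S845 F814: (59.114,60.138) → (135.842,60.138) → (135.842,47.362) → (59.114,47.362) → (59.114,60.138) (closed)

[8] `<path>` rectangle, #ff00ff→cut S845 F814: (70.961,102.356) → (118.404,102.356) → (118.404,65.648) → (70.961,65.648) → (70.961,102.356) (closed)

(bCNC post)
(Date: synthetic)
G21
G90
G0 X91.833 Y18.728
M3 S845
G1 X64.529 Y103.923 F814
G1 X133.376 Y67.326 F814
G1 X95.056 Y66.285 F814
G1 X147.918 Y84.323 F814
G1 X144.242 Y34.096 F814
M5
G0 X66.894 Y31.149
M3 S845
G1 X71.998 Y20.223 F814
G1 X89.268 Y19.772 F814
G1 X118.703 Y29.796 F814
M5
G0 X58.818 Y101.618
M3 S845
G1 X65.742 Y93.442 F814
G1 X82.599 Y71.731 F814
G1 X109.390 Y36.485 F814
M5
G0 X90.579 Y34.873
M3 S845
G1 X55.372 Y12.988 F814
G1 X12.329 Y82.043 F814
G1 X128.702 Y103.443 F814
G1 X90.579 Y34.873 F814
M5
G0 X67.013 Y20.064
M3 S845
G1 X65.392 Y29.827 F814
G1 X71.149 Y37.876 F814
G1 X80.912 Y39.497 F814
G1 X88.961 Y33.740 F814
G1 X90.582 Y23.977 F814
G1 X84.825 Y15.928 F814
G1 X75.062 Y14.307 F814
G1 X67.013 Y20.064 F814
M5
G0 X159.139 Y96.075
M3 S845
G1 X133.559 Y101.894 F814
G1 X98.477 Y100.168 F814
G1 X53.893 Y90.898 F814
M5
G0 X59.114 Y60.138
M3 S845
G1 X135.842 Y60.138 F814
G1 X135.842 Y47.362 F814
G1 X59.114 Y47.362 F814
G1 X59.114 Y60.138 F814
M5
G0 X70.961 Y102.356
M3 S845
G1 X118.404 Y102.356 F814
G1 X118.404 Y65.648 F814
G1 X70.961 Y65.648 F814
G1 X70.961 Y102.356 F814
M5
G0 X0.000 Y0.000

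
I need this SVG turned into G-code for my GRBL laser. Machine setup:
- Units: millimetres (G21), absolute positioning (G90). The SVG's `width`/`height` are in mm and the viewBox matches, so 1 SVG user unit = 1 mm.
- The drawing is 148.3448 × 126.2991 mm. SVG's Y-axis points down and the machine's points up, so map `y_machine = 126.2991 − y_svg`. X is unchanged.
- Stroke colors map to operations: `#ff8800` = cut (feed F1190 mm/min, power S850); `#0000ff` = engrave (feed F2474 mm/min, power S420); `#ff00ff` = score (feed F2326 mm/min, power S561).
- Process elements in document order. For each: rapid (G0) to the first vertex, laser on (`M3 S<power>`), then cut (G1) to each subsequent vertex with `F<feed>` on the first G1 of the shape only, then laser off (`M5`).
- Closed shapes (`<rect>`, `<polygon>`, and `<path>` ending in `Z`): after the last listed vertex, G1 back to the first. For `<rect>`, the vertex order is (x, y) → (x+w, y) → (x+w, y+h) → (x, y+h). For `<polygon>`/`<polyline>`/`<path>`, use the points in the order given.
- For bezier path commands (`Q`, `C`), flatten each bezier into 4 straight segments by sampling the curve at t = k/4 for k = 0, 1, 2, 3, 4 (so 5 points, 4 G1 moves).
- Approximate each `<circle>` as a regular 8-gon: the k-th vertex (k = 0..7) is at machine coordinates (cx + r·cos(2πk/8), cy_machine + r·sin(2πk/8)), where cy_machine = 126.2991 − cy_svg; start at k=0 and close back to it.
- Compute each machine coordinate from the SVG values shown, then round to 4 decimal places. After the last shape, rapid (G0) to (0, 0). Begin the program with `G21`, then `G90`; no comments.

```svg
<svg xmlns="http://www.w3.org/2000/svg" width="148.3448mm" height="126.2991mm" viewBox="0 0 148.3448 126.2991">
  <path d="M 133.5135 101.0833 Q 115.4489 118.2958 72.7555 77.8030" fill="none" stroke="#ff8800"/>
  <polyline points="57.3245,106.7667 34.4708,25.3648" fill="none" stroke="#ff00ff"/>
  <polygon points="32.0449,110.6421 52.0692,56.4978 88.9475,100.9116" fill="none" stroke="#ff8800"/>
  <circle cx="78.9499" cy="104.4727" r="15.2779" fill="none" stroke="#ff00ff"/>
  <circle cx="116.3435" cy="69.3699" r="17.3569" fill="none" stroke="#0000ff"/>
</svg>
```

Since the viewBox matches the mm dimensions, user units are millimetres directly. The only transform is the Y-flip y_m = 126.2991 − y_svg.

Shape 1 is a quadratic bezier drawn with `<path>`. Its stroke #ff8800 means cut at S850, F1190. After flipping Y the toolpath is (133.5135,25.2158) → (122.9419,20.2161) → (109.2917,22.4296) → (92.5629,31.8563) → (72.7555,48.4961).

Shape 2 is a line segment drawn with `<polyline>`. Its stroke #ff00ff means score at S561, F2326. After flipping Y the toolpath is (57.3245,19.5324) → (34.4708,100.9343).

Shape 3 is a regular polygon drawn with `<polygon>`. Its stroke #ff8800 means cut at S850, F1190. After flipping Y the toolpath is (32.0449,15.6570) → (52.0692,69.8013) → (88.9475,25.3875) → (32.0449,15.6570), returning to the start.

Shape 4 is a circle drawn with `<circle>`. Its stroke #ff00ff means score at S561, F2326. After flipping Y the toolpath is (94.2278,21.8264) → (89.7530,32.6295) → (78.9499,37.1043) → (68.1468,32.6295) → (63.6720,21.8264) → (68.1468,11.0233) → (78.9499,6.5485) → (89.7530,11.0233) → (94.2278,21.8264), returning to the start.

Shape 5 is a circle drawn with `<circle>`. Its stroke #0000ff means engrave at S420, F2474. After flipping Y the toolpath is (133.7004,56.9292) → (128.6167,69.2024) → (116.3435,74.2861) → (104.0703,69.2024) → (98.9866,56.9292) → (104.0703,44.6560) → (116.3435,39.5723) → (128.6167,44.6560) → (133.7004,56.9292), returning to the start.

G21
G90
G0 X133.5135 Y25.2158
M3 S850
G1 X122.9419 Y20.2161 F1190
G1 X109.2917 Y22.4296
G1 X92.5629 Y31.8563
G1 X72.7555 Y48.4961
M5
G0 X57.3245 Y19.5324
M3 S561
G1 X34.4708 Y100.9343 F2326
M5
G0 X32.0449 Y15.6570
M3 S850
G1 X52.0692 Y69.8013 F1190
G1 X88.9475 Y25.3875
G1 X32.0449 Y15.6570
M5
G0 X94.2278 Y21.8264
M3 S561
G1 X89.7530 Y32.6295 F2326
G1 X78.9499 Y37.1043
G1 X68.1468 Y32.6295
G1 X63.6720 Y21.8264
G1 X68.1468 Y11.0233
G1 X78.9499 Y6.5485
G1 X89.7530 Y11.0233
G1 X94.2278 Y21.8264
M5
G0 X133.7004 Y56.9292
M3 S420
G1 X128.6167 Y69.2024 F2474
G1 X116.3435 Y74.2861
G1 X104.0703 Y69.2024
G1 X98.9866 Y56.9292
G1 X104.0703 Y44.6560
G1 X116.3435 Y39.5723
G1 X128.6167 Y44.6560
G1 X133.7004 Y56.9292
M5
G0 X0.0000 Y0.0000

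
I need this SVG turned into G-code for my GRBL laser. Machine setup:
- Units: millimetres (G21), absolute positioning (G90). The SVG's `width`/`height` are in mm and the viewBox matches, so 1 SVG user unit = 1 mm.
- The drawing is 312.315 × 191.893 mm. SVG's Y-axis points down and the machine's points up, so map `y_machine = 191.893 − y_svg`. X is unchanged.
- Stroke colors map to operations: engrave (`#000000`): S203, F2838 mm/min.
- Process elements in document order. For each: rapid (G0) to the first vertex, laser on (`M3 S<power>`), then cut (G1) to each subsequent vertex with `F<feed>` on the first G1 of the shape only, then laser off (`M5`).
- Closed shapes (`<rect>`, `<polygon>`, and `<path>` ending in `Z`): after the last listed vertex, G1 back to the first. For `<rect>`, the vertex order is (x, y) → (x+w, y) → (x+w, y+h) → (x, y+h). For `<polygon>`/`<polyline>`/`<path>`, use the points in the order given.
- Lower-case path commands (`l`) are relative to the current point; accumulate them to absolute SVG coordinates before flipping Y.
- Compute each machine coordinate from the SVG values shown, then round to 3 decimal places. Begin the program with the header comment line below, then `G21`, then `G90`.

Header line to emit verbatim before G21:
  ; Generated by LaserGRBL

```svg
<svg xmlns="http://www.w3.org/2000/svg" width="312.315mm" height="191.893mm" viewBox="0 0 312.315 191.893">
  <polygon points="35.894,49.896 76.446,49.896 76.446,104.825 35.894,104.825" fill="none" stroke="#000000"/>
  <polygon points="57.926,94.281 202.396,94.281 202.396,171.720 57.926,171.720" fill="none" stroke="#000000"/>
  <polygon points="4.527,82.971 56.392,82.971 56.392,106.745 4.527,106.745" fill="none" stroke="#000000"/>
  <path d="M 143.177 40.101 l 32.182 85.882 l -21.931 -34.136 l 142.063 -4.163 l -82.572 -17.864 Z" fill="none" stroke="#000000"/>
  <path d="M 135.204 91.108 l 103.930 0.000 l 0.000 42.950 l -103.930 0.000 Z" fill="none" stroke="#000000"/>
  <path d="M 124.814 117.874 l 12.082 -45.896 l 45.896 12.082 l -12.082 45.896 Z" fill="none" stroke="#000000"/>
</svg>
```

viewBox `0 0 312.315 191.893` with mm width/height → 1 unit = 1 mm. Flip: y_m = 191.893 − y_svg.

**Shape 1** — `<polygon>` rectangle, stroke `#000000` → engrave (S203, F2838). Machine vertices: (35.894,141.997) → (76.446,141.997) → (76.446,87.068) → (35.894,87.068) → (35.894,141.997). Closed: final G1 returns to the first vertex.

**Shape 2** — `<polygon>` rectangle, stroke `#000000` → engrave (S203, F2838). Machine vertices: (57.926,97.612) → (202.396,97.612) → (202.396,20.173) → (57.926,20.173) → (57.926,97.612). Closed: final G1 returns to the first vertex.

**Shape 3** — `<polygon>` rectangle, stroke `#000000` → engrave (S203, F2838). Machine vertices: (4.527,108.922) → (56.392,108.922) → (56.392,85.148) → (4.527,85.148) → (4.527,108.922). Closed: final G1 returns to the first vertex.

**Shape 4** — `<path>` closed polygon, stroke `#000000` → engrave (S203, F2838). Machine vertices: (143.177,151.792) → (175.359,65.910) → (153.428,100.046) → (295.491,104.209) → (212.919,122.073) → (143.177,151.792). Closed: final G1 returns to the first vertex.

**Shape 5** — `<path>` rectangle, stroke `#000000` → engrave (S203, F2838). Machine vertices: (135.204,100.785) → (239.134,100.785) → (239.134,57.835) → (135.204,57.835) → (135.204,100.785). Closed: final G1 returns to the first vertex.

**Shape 6** — `<path>` regular polygon, stroke `#000000` → engrave (S203, F2838). Machine vertices: (124.814,74.019) → (136.896,119.915) → (182.792,107.833) → (170.710,61.937) → (124.814,74.019). Closed: final G1 returns to the first vertex.

; Generated by LaserGRBL
G21
G90
G0 X35.894 Y141.997
M3 S203
G1 X76.446 Y141.997 F2838
G1 X76.446 Y87.068
G1 X35.894 Y87.068
G1 X35.894 Y141.997
M5
G0 X57.926 Y97.612
M3 S203
G1 X202.396 Y97.612 F2838
G1 X202.396 Y20.173
G1 X57.926 Y20.173
G1 X57.926 Y97.612
M5
G0 X4.527 Y108.922
M3 S203
G1 X56.392 Y108.922 F2838
G1 X56.392 Y85.148
G1 X4.527 Y85.148
G1 X4.527 Y108.922
M5
G0 X143.177 Y151.792
M3 S203
G1 X175.359 Y65.910 F2838
G1 X153.428 Y100.046
G1 X295.491 Y104.209
G1 X212.919 Y122.073
G1 X143.177 Y151.792
M5
G0 X135.204 Y100.785
M3 S203
G1 X239.134 Y100.785 F2838
G1 X239.134 Y57.835
G1 X135.204 Y57.835
G1 X135.204 Y100.785
M5
G0 X124.814 Y74.019
M3 S203
G1 X136.896 Y119.915 F2838
G1 X182.792 Y107.833
G1 X170.710 Y61.937
G1 X124.814 Y74.019
M5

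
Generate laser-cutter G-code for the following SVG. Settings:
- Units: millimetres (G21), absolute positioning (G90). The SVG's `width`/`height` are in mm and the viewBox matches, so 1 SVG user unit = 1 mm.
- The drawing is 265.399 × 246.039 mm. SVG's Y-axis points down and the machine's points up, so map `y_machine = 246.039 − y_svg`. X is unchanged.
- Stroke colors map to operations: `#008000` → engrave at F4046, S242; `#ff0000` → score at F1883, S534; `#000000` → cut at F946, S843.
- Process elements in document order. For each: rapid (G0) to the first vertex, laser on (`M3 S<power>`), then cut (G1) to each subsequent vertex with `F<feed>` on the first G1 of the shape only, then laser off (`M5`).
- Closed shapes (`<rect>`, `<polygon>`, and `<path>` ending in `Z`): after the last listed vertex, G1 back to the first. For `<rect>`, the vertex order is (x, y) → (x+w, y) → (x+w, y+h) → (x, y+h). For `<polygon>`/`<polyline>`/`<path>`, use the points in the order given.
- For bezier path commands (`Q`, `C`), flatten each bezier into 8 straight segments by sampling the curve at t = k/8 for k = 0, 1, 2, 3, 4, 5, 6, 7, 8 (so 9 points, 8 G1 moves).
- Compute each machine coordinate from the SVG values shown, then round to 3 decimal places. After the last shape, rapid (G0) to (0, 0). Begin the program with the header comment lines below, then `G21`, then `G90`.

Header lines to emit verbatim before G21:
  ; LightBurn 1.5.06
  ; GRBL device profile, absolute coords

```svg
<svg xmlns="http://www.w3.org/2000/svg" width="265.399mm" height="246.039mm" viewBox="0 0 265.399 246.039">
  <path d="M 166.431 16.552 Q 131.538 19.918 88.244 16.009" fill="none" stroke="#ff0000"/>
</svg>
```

Since the viewBox matches the mm dimensions, user units are millimetres directly. The only transform is the Y-flip y_m = 246.039 − y_svg.

Shape 1 is a quadratic bezier drawn with `<path>`. Its stroke #ff0000 means score at S534, F1883. After flipping Y the toolpath is (166.431,229.487) → (157.576,228.759) → (148.459,228.259) → (139.080,227.986) → (129.438,227.940) → (119.533,228.121) → (109.366,228.530) → (98.936,229.166) → (88.244,230.030).

; LightBurn 1.5.06
; GRBL device profile, absolute coords
G21
G90
G0 X166.431 Y229.487
M3 S534
G1 X157.576 Y228.759 F1883
G1 X148.459 Y228.259
G1 X139.080 Y227.986
G1 X129.438 Y227.940
G1 X119.533 Y228.121
G1 X109.366 Y228.530
G1 X98.936 Y229.166
G1 X88.244 Y230.030
M5
G0 X0.000 Y0.000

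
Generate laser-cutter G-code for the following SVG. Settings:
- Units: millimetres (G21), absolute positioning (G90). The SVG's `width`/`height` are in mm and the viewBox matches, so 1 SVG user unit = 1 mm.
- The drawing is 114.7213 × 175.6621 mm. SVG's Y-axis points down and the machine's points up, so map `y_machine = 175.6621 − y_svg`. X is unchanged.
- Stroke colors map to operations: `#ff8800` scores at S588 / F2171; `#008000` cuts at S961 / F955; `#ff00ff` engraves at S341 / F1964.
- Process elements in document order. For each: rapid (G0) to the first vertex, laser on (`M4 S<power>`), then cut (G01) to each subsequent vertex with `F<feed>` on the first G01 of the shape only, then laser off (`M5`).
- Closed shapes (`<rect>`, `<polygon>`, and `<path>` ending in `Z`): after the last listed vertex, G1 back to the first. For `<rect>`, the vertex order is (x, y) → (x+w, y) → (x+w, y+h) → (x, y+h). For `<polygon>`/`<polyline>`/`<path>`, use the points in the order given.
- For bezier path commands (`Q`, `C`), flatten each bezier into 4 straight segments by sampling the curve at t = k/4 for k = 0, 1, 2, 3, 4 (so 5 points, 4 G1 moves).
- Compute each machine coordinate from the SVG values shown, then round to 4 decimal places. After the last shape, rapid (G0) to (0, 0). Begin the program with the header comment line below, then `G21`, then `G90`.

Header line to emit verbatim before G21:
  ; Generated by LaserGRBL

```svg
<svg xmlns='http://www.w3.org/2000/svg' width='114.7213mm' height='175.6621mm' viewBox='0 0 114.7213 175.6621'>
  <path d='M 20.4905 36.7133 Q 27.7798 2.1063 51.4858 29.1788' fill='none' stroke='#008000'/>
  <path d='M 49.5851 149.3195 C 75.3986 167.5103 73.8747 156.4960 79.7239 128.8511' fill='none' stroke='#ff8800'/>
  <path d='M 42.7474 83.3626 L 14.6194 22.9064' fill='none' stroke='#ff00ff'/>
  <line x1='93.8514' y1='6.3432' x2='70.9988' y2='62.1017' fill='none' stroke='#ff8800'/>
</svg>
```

; Generated by LaserGRBL
G21
G90
G0 X20.4905 Y138.9488
M4 S961
G01 X25.1612 Y152.3973 F955
G01 X31.8840 Y158.1359
G01 X40.6588 Y156.1646
G01 X51.4858 Y146.4833
M5
G0 X49.5851 Y26.3426
M4 S588
G01 X64.3618 Y17.9790 F2171
G01 X72.1411 Y19.3884
G01 X76.1771 Y29.3920
G01 X79.7239 Y46.8110
M5
G0 X42.7474 Y92.2995
M4 S341
G01 X14.6194 Y152.7557 F1964
M5
G0 X93.8514 Y169.3189
M4 S588
G01 X70.9988 Y113.5604 F2171
M5
G0 X0.0000 Y0.0000

viewBox `0 0 114.7213 175.6621` with mm width/height → 1 unit = 1 mm. Flip: y_m = 175.6621 − y_svg.

**Shape 1** — `<path>` quadratic bezier, stroke `#008000` → cut (S961, F955). Control points (SVG): P0=(20.4905,36.7133), P1=(27.7798,2.1063), P2=(51.4858,29.1788); sampled at t=k/4. Machine vertices: (20.4905,138.9488) → (25.1612,152.3973) → (31.8840,158.1359) → (40.6588,156.1646) → (51.4858,146.4833). Open path.

**Shape 2** — `<path>` cubic bezier, stroke `#ff8800` → score (S588, F2171). Control points (SVG): P0=(49.5851,149.3195), P1=(75.3986,167.5103), P2=(73.8747,156.4960), P3=(79.7239,128.8511); sampled at t=k/4. Machine vertices: (49.5851,26.3426) → (64.3618,17.9790) → (72.1411,19.3884) → (76.1771,29.3920) → (79.7239,46.8110). Open path.

**Shape 3** — `<path>` line segment, stroke `#ff00ff` → engrave (S341, F1964). Machine vertices: (42.7474,92.2995) → (14.6194,152.7557). Open path.

**Shape 4** — `<line>` line segment, stroke `#ff8800` → score (S588, F2171). Machine vertices: (93.8514,169.3189) → (70.9988,113.5604). Open path.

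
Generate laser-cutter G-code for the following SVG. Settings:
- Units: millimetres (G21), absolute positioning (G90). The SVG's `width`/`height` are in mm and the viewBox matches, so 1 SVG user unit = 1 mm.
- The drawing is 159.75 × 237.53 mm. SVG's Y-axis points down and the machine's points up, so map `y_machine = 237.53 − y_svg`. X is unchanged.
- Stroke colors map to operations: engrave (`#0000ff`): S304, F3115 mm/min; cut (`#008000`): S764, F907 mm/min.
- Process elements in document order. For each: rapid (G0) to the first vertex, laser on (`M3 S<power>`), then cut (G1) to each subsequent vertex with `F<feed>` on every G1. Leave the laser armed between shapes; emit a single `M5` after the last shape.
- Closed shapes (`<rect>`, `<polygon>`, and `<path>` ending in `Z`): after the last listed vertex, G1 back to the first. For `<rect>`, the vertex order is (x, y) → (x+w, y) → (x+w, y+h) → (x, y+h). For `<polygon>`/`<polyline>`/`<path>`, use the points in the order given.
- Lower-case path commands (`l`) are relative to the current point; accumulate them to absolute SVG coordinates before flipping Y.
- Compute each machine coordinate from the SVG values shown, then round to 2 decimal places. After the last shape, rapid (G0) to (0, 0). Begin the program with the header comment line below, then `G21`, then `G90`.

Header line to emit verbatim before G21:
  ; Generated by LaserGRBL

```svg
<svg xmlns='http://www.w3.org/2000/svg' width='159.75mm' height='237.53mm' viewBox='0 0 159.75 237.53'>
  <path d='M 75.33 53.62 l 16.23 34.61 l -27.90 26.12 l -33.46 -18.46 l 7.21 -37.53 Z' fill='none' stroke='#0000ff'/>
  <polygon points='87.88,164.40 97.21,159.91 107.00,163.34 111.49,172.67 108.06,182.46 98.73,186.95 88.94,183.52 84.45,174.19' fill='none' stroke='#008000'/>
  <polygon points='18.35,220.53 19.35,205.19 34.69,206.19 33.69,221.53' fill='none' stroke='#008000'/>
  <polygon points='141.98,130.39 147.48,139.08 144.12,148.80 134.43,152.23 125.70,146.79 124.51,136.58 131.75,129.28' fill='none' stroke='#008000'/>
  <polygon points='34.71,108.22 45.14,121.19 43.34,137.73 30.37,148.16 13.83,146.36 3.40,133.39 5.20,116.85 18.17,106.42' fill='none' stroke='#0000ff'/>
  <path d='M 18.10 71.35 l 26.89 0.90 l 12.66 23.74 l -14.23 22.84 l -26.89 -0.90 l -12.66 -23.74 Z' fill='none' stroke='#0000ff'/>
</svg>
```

; Generated by LaserGRBL
G21
G90
G0 X75.33 Y183.91
M3 S304
G1 X91.56 Y149.30 F3115
G1 X63.66 Y123.18 F3115
G1 X30.20 Y141.64 F3115
G1 X37.41 Y179.17 F3115
G1 X75.33 Y183.91 F3115
G0 X87.88 Y73.13
M3 S764
G1 X97.21 Y77.62 F907
G1 X107.00 Y74.19 F907
G1 X111.49 Y64.86 F907
G1 X108.06 Y55.07 F907
G1 X98.73 Y50.58 F907
G1 X88.94 Y54.01 F907
G1 X84.45 Y63.34 F907
G1 X87.88 Y73.13 F907
G0 X18.35 Y17.00
M3 S764
G1 X19.35 Y32.34 F907
G1 X34.69 Y31.34 F907
G1 X33.69 Y16.00 F907
G1 X18.35 Y17.00 F907
G0 X141.98 Y107.14
M3 S764
G1 X147.48 Y98.45 F907
G1 X144.12 Y88.73 F907
G1 X134.43 Y85.30 F907
G1 X125.70 Y90.74 F907
G1 X124.51 Y100.95 F907
G1 X131.75 Y108.25 F907
G1 X141.98 Y107.14 F907
G0 X34.71 Y129.31
M3 S304
G1 X45.14 Y116.34 F3115
G1 X43.34 Y99.80 F3115
G1 X30.37 Y89.37 F3115
G1 X13.83 Y91.17 F3115
G1 X3.40 Y104.14 F3115
G1 X5.20 Y120.68 F3115
G1 X18.17 Y131.11 F3115
G1 X34.71 Y129.31 F3115
G0 X18.10 Y166.18
M3 S304
G1 X44.99 Y165.28 F3115
G1 X57.65 Y141.54 F3115
G1 X43.42 Y118.70 F3115
G1 X16.53 Y119.60 F3115
G1 X3.87 Y143.34 F3115
G1 X18.10 Y166.18 F3115
M5
G0 X0.00 Y0.00

Since the viewBox matches the mm dimensions, user units are millimetres directly. The only transform is the Y-flip y_m = 237.53 − y_svg.

Shape 1 is a regular polygon drawn with `<path>`. Its stroke #0000ff means engrave at S304, F3115. After flipping Y the toolpath is (75.33,183.91) → (91.56,149.30) → (63.66,123.18) → (30.20,141.64) → (37.41,179.17) → (75.33,183.91), returning to the start.

Shape 2 is a regular polygon drawn with `<polygon>`. Its stroke #008000 means cut at S764, F907. After flipping Y the toolpath is (87.88,73.13) → (97.21,77.62) → (107.00,74.19) → (111.49,64.86) → (108.06,55.07) → (98.73,50.58) → (88.94,54.01) → (84.45,63.34) → (87.88,73.13), returning to the start.

Shape 3 is a regular polygon drawn with `<polygon>`. Its stroke #008000 means cut at S764, F907. After flipping Y the toolpath is (18.35,17.00) → (19.35,32.34) → (34.69,31.34) → (33.69,16.00) → (18.35,17.00), returning to the start.

Shape 4 is a regular polygon drawn with `<polygon>`. Its stroke #008000 means cut at S764, F907. After flipping Y the toolpath is (141.98,107.14) → (147.48,98.45) → (144.12,88.73) → (134.43,85.30) → (125.70,90.74) → (124.51,100.95) → (131.75,108.25) → (141.98,107.14), returning to the start.

Shape 5 is a regular polygon drawn with `<polygon>`. Its stroke #0000ff means engrave at S304, F3115. After flipping Y the toolpath is (34.71,129.31) → (45.14,116.34) → (43.34,99.80) → (30.37,89.37) → (13.83,91.17) → (3.40,104.14) → (5.20,120.68) → (18.17,131.11) → (34.71,129.31), returning to the start.

Shape 6 is a regular polygon drawn with `<path>`. Its stroke #0000ff means engrave at S304, F3115. After flipping Y the toolpath is (18.10,166.18) → (44.99,165.28) → (57.65,141.54) → (43.42,118.70) → (16.53,119.60) → (3.87,143.34) → (18.10,166.18), returning to the start.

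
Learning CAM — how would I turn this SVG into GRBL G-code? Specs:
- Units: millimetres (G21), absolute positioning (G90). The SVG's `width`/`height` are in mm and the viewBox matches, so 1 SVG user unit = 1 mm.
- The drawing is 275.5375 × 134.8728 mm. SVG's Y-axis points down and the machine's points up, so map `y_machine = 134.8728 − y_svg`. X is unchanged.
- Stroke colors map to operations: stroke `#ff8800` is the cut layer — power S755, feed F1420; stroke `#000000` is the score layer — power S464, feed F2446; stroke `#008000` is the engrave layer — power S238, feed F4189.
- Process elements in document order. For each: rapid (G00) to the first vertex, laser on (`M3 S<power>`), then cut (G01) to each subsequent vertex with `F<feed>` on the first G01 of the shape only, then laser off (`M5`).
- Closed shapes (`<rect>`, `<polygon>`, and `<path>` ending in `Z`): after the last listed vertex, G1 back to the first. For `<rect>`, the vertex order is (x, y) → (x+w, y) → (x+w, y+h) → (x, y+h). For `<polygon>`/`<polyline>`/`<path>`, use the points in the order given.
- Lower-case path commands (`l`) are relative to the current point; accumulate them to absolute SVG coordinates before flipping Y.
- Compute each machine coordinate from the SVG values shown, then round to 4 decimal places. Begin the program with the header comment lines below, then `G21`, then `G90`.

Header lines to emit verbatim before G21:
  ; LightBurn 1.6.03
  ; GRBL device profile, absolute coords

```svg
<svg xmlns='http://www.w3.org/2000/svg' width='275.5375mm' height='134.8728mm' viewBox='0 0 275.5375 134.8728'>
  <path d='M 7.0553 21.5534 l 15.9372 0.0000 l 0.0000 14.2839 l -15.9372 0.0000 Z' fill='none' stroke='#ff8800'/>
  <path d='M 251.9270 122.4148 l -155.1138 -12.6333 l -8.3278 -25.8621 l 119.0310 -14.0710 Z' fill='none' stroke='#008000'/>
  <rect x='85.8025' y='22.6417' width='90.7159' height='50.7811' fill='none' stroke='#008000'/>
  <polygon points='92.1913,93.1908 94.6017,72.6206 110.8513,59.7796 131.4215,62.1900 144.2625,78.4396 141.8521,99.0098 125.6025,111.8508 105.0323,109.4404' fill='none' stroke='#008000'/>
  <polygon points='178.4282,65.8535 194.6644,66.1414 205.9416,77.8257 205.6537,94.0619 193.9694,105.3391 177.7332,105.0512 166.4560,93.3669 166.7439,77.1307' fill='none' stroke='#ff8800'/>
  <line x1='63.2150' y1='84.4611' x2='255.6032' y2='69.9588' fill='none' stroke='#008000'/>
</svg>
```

1 u = 1 mm; y_m = 134.8728 − y.

[1] `<path>` rectangle, #ff8800→cut S755 F1420: (7.0553,113.3194) → (22.9925,113.3194) → (22.9925,99.0355) → (7.0553,99.0355) → (7.0553,113.3194) (closed)

[2] `<path>` closed polygon, #008000→engrave S238 F4189: (251.9270,12.4580) → (96.8132,25.0913) → (88.4854,50.9534) → (207.5164,65.0244) → (251.9270,12.4580) (closed)

[3] `<rect>` rectangle, #008000→engrave S238 F4189: (85.8025,112.2311) → (176.5184,112.2311) → (176.5184,61.4500) → (85.8025,61.4500) → (85.8025,112.2311) (closed)

[4] `<polygon>` regular polygon, #008000→engrave S238 F4189: (92.1913,41.6820) → (94.6017,62.2522) → (110.8513,75.0932) → (131.4215,72.6828) → (144.2625,56.4332) → (141.8521,35.8630) → (125.6025,23.0220) → (105.0323,25.4324) → (92.1913,41.6820) (closed)

[5] `<polygon>` regular polygon, #ff8800→cut S755 F1420: (178.4282,69.0193) → (194.6644,68.7314) → (205.9416,57.0471) → (205.6537,40.8109) → (193.9694,29.5337) → (177.7332,29.8216) → (166.4560,41.5059) → (166.7439,57.7421) → (178.4282,69.0193) (closed)

[6] `<line>` line segment, #008000→engrave S238 F4189: (63.2150,50.4117) → (255.6032,64.9140)

; LightBurn 1.6.03
; GRBL device profile, absolute coords
G21
G90
G00 X7.0553 Y113.3194
M3 S755
G01 X22.9925 Y113.3194 F1420
G01 X22.9925 Y99.0355
G01 X7.0553 Y99.0355
G01 X7.0553 Y113.3194
M5
G00 X251.9270 Y12.4580
M3 S238
G01 X96.8132 Y25.0913 F4189
G01 X88.4854 Y50.9534
G01 X207.5164 Y65.0244
G01 X251.9270 Y12.4580
M5
G00 X85.8025 Y112.2311
M3 S238
G01 X176.5184 Y112.2311 F4189
G01 X176.5184 Y61.4500
G01 X85.8025 Y61.4500
G01 X85.8025 Y112.2311
M5
G00 X92.1913 Y41.6820
M3 S238
G01 X94.6017 Y62.2522 F4189
G01 X110.8513 Y75.0932
G01 X131.4215 Y72.6828
G01 X144.2625 Y56.4332
G01 X141.8521 Y35.8630
G01 X125.6025 Y23.0220
G01 X105.0323 Y25.4324
G01 X92.1913 Y41.6820
M5
G00 X178.4282 Y69.0193
M3 S755
G01 X194.6644 Y68.7314 F1420
G01 X205.9416 Y57.0471
G01 X205.6537 Y40.8109
G01 X193.9694 Y29.5337
G01 X177.7332 Y29.8216
G01 X166.4560 Y41.5059
G01 X166.7439 Y57.7421
G01 X178.4282 Y69.0193
M5
G00 X63.2150 Y50.4117
M3 S238
G01 X255.6032 Y64.9140 F4189
M5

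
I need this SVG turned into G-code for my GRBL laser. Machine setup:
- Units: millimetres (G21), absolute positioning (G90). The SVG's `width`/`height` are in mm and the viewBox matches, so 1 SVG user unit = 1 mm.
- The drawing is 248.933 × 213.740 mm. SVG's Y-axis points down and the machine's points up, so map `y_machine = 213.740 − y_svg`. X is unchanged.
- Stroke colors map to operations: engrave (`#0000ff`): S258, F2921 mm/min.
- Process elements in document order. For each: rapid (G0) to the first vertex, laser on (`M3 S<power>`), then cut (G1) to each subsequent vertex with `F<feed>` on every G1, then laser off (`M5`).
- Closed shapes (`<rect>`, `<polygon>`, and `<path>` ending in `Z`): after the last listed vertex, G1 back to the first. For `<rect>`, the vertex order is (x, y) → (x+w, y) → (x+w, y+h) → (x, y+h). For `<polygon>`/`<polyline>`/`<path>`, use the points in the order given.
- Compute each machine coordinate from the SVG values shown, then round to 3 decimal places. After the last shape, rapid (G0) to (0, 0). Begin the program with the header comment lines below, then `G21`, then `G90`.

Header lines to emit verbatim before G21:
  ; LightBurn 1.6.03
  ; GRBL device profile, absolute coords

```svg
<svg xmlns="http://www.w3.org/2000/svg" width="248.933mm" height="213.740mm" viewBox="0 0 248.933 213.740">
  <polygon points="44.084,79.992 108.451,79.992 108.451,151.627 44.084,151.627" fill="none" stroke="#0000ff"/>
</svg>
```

; LightBurn 1.6.03
; GRBL device profile, absolute coords
G21
G90
G0 X44.084 Y133.748
M3 S258
G1 X108.451 Y133.748 F2921
G1 X108.451 Y62.113 F2921
G1 X44.084 Y62.113 F2921
G1 X44.084 Y133.748 F2921
M5
G0 X0.000 Y0.000

Since the viewBox matches the mm dimensions, user units are millimetres directly. The only transform is the Y-flip y_m = 213.740 − y_svg.

Shape 1 is a rectangle drawn with `<polygon>`. Its stroke #0000ff means engrave at S258, F2921. After flipping Y the toolpath is (44.084,133.748) → (108.451,133.748) → (108.451,62.113) → (44.084,62.113) → (44.084,133.748), returning to the start.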